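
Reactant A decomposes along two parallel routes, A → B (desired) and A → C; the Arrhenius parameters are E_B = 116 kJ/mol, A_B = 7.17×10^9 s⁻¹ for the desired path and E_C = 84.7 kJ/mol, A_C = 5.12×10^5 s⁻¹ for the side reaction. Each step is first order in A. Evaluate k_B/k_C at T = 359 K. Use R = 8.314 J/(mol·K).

0.391

k_B/k_C = (A_B/A_C)·exp[−(E_B−E_C)/(RT)] = (A_B/A_C)·exp[(E_C−E_B)/(RT)].
(E_C−E_B)/(RT) = (84.7−116)×10³/(8.314×359) = -31300/2985 = -10.49.
k_B/k_C = (7.17×10^9/5.12×10^5)·exp(-10.49) = 14004 × 2.790×10^-5 = 0.391.
Since E_B > E_C, raising the temperature improves selectivity toward B.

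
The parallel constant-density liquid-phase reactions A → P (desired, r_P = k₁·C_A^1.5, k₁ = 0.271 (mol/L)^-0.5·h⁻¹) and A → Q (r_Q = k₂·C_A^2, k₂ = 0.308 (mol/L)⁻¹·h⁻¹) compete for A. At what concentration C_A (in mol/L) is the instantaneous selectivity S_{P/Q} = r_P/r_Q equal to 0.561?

2.46 mol/L

S_{P/Q} = (k₁/k₂)·C_A^-0.5 ⇒ C_A = (S·k₂/k₁)^(-2).
= (0.561×0.308/0.271)^(-2) = (0.6376)^(-2) = 2.46 mol/L.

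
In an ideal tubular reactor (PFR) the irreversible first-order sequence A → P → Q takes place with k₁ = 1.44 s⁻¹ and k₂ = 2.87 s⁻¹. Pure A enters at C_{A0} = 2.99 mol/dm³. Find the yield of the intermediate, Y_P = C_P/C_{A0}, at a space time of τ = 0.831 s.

0.212

For first-order series with pure A initially, C_P(τ) = k₁C_{A0}/(k₂−k₁)·(e^(−k₁τ) − e^(−k₂τ)).
e^(−k₁τ) = e^(−1.44×0.831) = e^(−1.197) = 0.3022; e^(−k₂τ) = e^(−2.385) = 0.09209.
C_P = 1.44×2.99/(2.87−1.44) × (0.3022−0.09209) = 3.011×0.2101 = 0.6326 mol/dm³.
Y_P = C_P/C_{A0} = 0.6326/2.99 = 0.212.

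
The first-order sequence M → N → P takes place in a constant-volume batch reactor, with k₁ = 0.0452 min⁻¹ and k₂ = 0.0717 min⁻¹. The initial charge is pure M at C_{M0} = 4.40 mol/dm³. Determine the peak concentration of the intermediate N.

1.26 mol/dm³

At the optimum, C_{N,max}/C_{M0} = (k₁/k₂)^[k₂/(k₂−k₁)].
= (0.0452/0.0717)^(0.0717/(0.0717−0.0452)) = (0.6304)^(2.706) = 0.2870.
C_{N,max} = 0.2870×4.40 = 1.26 mol/dm³.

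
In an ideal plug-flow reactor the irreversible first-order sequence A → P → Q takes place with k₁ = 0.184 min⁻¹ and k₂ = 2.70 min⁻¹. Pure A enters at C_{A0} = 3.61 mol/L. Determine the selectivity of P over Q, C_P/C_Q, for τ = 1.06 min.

Solving the coupled first-order balances gives C_P(τ) = [k₁/(k₂−k₁)]·C_{A0}·(e^(−k₁τ) − e^(−k₂τ)).
e^(−k₁τ) = e^(−0.184×1.06) = e^(−0.1950) = 0.8228; e^(−k₂τ) = e^(−2.862) = 0.05715.
C_P = 0.184×3.61/(2.70−0.184) × (0.8228−0.05715) = 0.2640×0.7656 = 0.2021 mol/L.
C_A = C_{A0}e^(−k₁τ) = 2.970 mol/L, so C_Q = C_{A0}−C_A−C_P = 0.4375 mol/L; C_P/C_Q = 0.462.

0.462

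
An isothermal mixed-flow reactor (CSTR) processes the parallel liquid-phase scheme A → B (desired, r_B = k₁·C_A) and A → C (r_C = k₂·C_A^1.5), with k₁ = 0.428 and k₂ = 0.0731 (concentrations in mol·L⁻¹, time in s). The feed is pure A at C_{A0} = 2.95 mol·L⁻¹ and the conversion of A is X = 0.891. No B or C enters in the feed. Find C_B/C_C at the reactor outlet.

Exit C_A = C_{A0}(1−X) = 2.95×0.109 = 0.3216 mol·L⁻¹.
In a CSTR the entire volume is at exit conditions, so r_B = 0.428×0.3216 = 0.1376 and r_C = 0.0731×0.3216^1.5 = 0.01333.
Overall selectivity = C_B/C_C = r_Bτ/(r_Cτ) = r_B/r_C = 10.3.

10.3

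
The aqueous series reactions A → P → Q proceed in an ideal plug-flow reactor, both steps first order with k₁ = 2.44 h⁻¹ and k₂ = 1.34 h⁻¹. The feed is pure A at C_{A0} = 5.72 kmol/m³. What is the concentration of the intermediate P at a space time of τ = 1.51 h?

1.36 kmol/m³

For first-order series with pure A initially, C_P(τ) = k₁C_{A0}/(k₂−k₁)·(e^(−k₁τ) − e^(−k₂τ)).
e^(−k₁τ) = e^(−2.44×1.51) = e^(−3.684) = 0.02511; e^(−k₂τ) = e^(−2.023) = 0.1322.
C_P = 2.44×5.72/(1.34−2.44) × (0.02511−0.1322) = (-12.69)×(-0.1071) = 1.359 kmol/m³.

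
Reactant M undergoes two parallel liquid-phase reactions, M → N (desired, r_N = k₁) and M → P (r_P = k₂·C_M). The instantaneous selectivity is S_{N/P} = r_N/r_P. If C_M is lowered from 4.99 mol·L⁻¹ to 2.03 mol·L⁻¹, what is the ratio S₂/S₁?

S_{N/P} = (k₁/k₂)·C_M⁻¹, so S₂/S₁ = (C_{M,2}/C_{M,1})⁻¹.
= 4.99/2.03 = 2.46.
Selectivity toward N rises as C_M falls — low-concentration operation is favoured.

2.46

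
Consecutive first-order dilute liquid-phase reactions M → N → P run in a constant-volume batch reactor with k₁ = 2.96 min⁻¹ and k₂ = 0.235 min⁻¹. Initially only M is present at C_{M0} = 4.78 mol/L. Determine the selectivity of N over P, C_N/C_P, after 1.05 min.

For first-order series with pure M initially, C_N(t) = k₁C_{M0}/(k₂−k₁)·(e^(−k₁t) − e^(−k₂t)).
e^(−k₁t) = e^(−2.96×1.05) = e^(−3.108) = 0.04469; e^(−k₂t) = e^(−0.2467) = 0.7813.
C_N = 2.96×4.78/(0.235−2.96) × (0.04469−0.7813) = (-5.192)×(-0.7366) = 3.825 mol/L.
C_M = C_{M0}e^(−k₁t) = 0.2136 mol/L, so C_P = C_{M0}−C_M−C_N = 0.7416 mol/L; C_N/C_P = 5.16.

5.16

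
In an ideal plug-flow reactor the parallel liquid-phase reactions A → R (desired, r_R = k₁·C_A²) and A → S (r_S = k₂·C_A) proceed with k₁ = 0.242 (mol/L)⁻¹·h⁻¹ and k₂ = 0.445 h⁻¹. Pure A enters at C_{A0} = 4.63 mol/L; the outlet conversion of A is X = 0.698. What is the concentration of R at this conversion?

1.96 mol/L

C_A = C_{A0}(1−X) = 1.398 mol/L.
Along a PFR/batch, dC_S/dC_A = −r_S/(r_R+r_S) = −k₂/(k₂+k₁·C_A).
Integrating from C_{A0} to C_A: C_S = (0.445/0.242)·ln[(0.445+0.242·4.63)/(0.445+0.242·1.40)] = 1.839·ln(1.565/0.7834) = 1.273 mol/L.
Then C_R = (C_{A0}−C_A) − C_S = 3.232 − 1.273 = 1.959 mol/L.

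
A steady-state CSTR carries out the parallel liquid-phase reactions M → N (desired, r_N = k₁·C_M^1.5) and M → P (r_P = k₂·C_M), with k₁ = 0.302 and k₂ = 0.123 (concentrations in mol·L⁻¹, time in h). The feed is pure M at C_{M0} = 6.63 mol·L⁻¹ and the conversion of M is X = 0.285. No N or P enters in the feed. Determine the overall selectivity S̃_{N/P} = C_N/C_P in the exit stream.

5.35

Exit C_M = C_{M0}(1−X) = 6.63×0.715 = 4.740 mol·L⁻¹.
Rates in a CSTR are evaluated at the outlet concentration: r_N = 0.302×4.740^1.5 = 3.117, r_P = 0.123×4.740 = 0.5831.
Overall selectivity = C_N/C_P = r_Nτ/(r_Pτ) = r_N/r_P = 5.35.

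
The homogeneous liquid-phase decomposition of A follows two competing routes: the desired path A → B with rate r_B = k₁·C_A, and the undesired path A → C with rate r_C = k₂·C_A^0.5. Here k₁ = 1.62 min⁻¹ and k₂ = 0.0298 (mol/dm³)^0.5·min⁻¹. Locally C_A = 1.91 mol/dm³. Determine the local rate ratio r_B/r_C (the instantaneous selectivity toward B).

75.1

S_{B/C} = r_B/r_C = (k₁·C_A)/(k₂·C_A^0.5) = (k₁/k₂)·C_A^0.5.
= (1.62×1.910) / (0.0298×1.910^0.5) = 3.094/0.04118 = 75.1.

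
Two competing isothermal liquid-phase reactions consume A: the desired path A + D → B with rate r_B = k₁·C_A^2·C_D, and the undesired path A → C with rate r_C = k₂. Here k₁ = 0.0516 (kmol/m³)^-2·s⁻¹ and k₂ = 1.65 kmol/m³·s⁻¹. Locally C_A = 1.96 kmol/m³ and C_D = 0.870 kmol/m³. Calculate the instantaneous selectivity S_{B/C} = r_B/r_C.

S_{B/C} = r_B/r_C = (k₁·C_A^2·C_D)/(k₂) = (k₁/k₂)·C_A^2·C_D.
= (0.0516×1.960^2×0.8700) / (1.65) = 0.1725/1.650 = 0.105.
Since the desired path is higher order in A, keeping C_A high (PFR or concentrated feed) favours B.

0.105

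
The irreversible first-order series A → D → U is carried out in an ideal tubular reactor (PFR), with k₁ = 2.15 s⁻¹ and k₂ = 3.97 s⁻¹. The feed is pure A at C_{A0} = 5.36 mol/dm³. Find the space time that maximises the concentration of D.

Setting dC_D/dτ = 0 gives τ_opt = ln(k₂/k₁)/(k₂−k₁).
= ln(3.97/2.15)/(3.97−2.15) = ln(1.847)/1.820 = 0.6133/1.820 = 0.337 s.

0.337 s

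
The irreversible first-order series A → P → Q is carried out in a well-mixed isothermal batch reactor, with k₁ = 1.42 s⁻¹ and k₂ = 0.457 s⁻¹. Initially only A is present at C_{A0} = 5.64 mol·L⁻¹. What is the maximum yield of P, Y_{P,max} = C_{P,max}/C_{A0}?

At the optimum, C_{P,max}/C_{A0} = (k₁/k₂)^[k₂/(k₂−k₁)].
= (1.42/0.457)^(0.457/(0.457−1.42)) = (3.107)^(-0.4746) = 0.5839.

0.584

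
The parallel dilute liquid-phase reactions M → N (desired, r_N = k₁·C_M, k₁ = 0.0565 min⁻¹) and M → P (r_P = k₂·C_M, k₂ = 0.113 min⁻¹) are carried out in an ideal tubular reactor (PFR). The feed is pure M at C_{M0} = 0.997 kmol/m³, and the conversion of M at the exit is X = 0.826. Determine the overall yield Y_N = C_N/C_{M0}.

C_M = C_{M0}(1−X) = 0.1735 kmol/m³.
Both paths are first order in M, so the instantaneous fraction to N is constant: dC_N/d(−C_M) = k₁/(k₁+k₂) = 0.3333.
C_N = 0.3333·(C_{M0}−C_M) = 0.3333×0.8235 = 0.275 kmol/m³.
Y_N = C_N/C_{M0} = 0.2745/0.997 = 0.275.

0.275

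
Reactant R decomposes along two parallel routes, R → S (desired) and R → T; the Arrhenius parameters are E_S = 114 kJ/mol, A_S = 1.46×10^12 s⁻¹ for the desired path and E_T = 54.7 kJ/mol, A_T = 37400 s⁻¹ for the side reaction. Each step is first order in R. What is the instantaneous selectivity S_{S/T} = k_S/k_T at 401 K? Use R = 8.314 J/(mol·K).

0.736

Since both paths have the same order in R, the concentration cancels and S_{S/T} = k_S/k_T = (A_S/A_T)·exp[(E_T−E_S)/(RT)].
(E_T−E_S)/(RT) = (54.7−114)×10³/(8.314×401) = -59300/3334 = -17.79.
k_S/k_T = (1.46×10^12/37400)·exp(-17.79) = 3.904×10^7 × 1.885×10^-8 = 0.736.
Since E_S > E_T, raising the temperature improves selectivity toward S.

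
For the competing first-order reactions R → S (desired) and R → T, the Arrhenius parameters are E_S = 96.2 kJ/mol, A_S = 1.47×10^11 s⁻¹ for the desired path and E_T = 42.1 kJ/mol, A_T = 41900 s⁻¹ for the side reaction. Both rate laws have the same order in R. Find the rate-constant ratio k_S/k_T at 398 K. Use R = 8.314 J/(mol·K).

0.278

k_S/k_T = (A_S/A_T)·exp[−(E_S−E_T)/(RT)] = (A_S/A_T)·exp[(E_T−E_S)/(RT)].
(E_T−E_S)/(RT) = (42.1−96.2)×10³/(8.314×398) = -54100/3309 = -16.35.
k_S/k_T = (1.47×10^11/41900)·exp(-16.35) = 3.508×10^6 × 7.934×10^-8 = 0.278.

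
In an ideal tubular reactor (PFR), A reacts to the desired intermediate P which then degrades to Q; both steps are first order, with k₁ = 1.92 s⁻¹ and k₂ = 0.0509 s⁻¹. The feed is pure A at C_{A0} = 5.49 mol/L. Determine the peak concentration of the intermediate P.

Evaluating C_P at τ_opt = ln(k₂/k₁)/(k₂−k₁) gives C_{P,max}/C_{A0} = (k₁/k₂)^[k₂/(k₂−k₁)].
= (1.92/0.0509)^(0.0509/(0.0509−1.92)) = (37.72)^(-0.02723) = 0.9059.
C_{P,max} = 0.9059×5.49 = 4.97 mol/L.

4.97 mol/L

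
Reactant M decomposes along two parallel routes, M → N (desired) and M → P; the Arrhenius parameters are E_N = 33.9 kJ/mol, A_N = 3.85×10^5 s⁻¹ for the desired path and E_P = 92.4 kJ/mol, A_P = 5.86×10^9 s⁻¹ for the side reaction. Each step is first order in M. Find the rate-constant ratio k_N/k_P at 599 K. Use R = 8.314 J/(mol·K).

8.30

k_N/k_P = (A_N/A_P)·exp[−(E_N−E_P)/(RT)] = (A_N/A_P)·exp[(E_P−E_N)/(RT)].
(E_P−E_N)/(RT) = (92.4−33.9)×10³/(8.314×599) = 58500/4980 = 11.75.
k_N/k_P = (3.85×10^5/5.86×10^9)·exp(11.75) = 6.570×10^-5 × 1.263×10^5 = 8.30.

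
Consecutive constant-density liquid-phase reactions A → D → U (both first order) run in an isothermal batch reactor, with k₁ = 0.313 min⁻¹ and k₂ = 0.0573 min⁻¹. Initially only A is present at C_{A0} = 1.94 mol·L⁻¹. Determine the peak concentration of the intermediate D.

1.33 mol·L⁻¹

For a first-order series the maximum intermediate yield is C_{D,max}/C_{A0} = (k₁/k₂)^[k₂/(k₂−k₁)].
= (0.313/0.0573)^(0.0573/(0.0573−0.313)) = (5.462)^(-0.2241) = 0.6835.
C_{D,max} = 0.6835×1.94 = 1.33 mol·L⁻¹.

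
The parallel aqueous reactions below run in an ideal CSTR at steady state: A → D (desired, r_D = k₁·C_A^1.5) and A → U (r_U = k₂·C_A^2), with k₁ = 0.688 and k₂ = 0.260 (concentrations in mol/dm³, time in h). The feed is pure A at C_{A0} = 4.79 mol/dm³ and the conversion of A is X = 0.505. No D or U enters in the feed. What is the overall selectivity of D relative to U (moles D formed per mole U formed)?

Exit C_A = C_{A0}(1−X) = 4.79×0.495 = 2.371 mol/dm³.
Rates in a CSTR are evaluated at the outlet concentration: r_D = 0.688×2.371^1.5 = 2.512, r_U = 0.260×2.371^2 = 1.462.
Overall selectivity = C_D/C_U = r_Dτ/(r_Uτ) = r_D/r_U = 1.72.

1.72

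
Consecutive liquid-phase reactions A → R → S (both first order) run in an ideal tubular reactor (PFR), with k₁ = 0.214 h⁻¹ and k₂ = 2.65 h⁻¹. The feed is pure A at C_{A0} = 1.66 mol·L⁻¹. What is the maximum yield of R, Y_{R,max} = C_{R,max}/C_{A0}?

0.0647

Evaluating C_R at τ_opt = ln(k₂/k₁)/(k₂−k₁) gives C_{R,max}/C_{A0} = (k₁/k₂)^[k₂/(k₂−k₁)].
= (0.214/2.65)^(2.65/(2.65−0.214)) = (0.08075)^(1.088) = 0.06474.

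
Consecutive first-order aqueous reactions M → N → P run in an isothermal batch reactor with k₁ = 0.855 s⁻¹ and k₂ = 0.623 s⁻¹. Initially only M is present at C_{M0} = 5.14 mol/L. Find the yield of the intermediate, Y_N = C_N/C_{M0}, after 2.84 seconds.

0.303

Solving the coupled first-order balances gives C_N(t) = [k₁/(k₂−k₁)]·C_{M0}·(e^(−k₁t) − e^(−k₂t)).
e^(−k₁t) = e^(−0.855×2.84) = e^(−2.428) = 0.08820; e^(−k₂t) = e^(−1.769) = 0.1704.
C_N = 0.855×5.14/(0.623−0.855) × (0.08820−0.1704) = (-18.94)×(-0.08225) = 1.558 mol/L.
Y_N = C_N/C_{M0} = 1.558/5.14 = 0.303.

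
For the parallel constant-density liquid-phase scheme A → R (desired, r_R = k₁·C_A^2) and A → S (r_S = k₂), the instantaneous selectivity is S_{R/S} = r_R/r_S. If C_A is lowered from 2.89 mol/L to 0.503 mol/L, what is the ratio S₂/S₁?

0.0303

S_{R/S} = (k₁/k₂)·C_A^2, so S₂/S₁ = (C_{A,2}/C_{A,1})^2.
= (0.503/2.89)^2 = (0.1740)^2 = 0.0303.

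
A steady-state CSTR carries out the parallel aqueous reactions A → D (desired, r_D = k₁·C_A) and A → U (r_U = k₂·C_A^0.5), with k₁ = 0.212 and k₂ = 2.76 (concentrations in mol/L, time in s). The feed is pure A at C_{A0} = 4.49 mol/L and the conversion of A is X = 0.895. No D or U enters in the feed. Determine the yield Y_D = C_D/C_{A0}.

Exit C_A = C_{A0}(1−X) = 4.49×0.105 = 0.4714 mol/L.
A CSTR operates uniformly at the exit composition, giving r_D = 0.09995 and r_U = 1.895 (each k·C_A^n at C_A = 0.4714).
Fraction of consumed A going to D: r_D/(r_D+r_U) = 0.05010.
C_D = 0.05010·C_{A0}·X = 0.05010×4.49×0.895 = 0.201 mol/L; Y_D = C_D/C_{A0} = 0.0448.

0.0448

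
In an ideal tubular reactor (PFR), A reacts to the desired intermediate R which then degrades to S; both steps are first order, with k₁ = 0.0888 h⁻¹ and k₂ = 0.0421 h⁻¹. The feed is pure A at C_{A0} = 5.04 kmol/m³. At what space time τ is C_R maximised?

16.0 h

The intermediate peaks when r₁ = r₂, i.e. k₁e^(−k₁τ) = k₂e^(−k₂τ), giving τ_opt = ln(k₂/k₁)/(k₂−k₁).
= ln(0.0421/0.0888)/(0.0421−0.0888) = ln(0.4741)/-0.04670 = -0.7463/-0.04670 = 16.0 h.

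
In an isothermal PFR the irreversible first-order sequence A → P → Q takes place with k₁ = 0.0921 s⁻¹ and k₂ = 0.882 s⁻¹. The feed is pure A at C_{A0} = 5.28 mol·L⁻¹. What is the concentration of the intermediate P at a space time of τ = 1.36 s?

0.358 mol·L⁻¹

The intermediate concentration in a first-order A→B→C sequence is C_P = k₁C_{A0}(e^(−k₁τ) − e^(−k₂τ))/(k₂−k₁).
e^(−k₁τ) = e^(−0.0921×1.36) = e^(−0.1253) = 0.8823; e^(−k₂τ) = e^(−1.200) = 0.3013.
C_P = 0.0921×5.28/(0.882−0.0921) × (0.8823−0.3013) = 0.6156×0.5809 = 0.3576 mol·L⁻¹.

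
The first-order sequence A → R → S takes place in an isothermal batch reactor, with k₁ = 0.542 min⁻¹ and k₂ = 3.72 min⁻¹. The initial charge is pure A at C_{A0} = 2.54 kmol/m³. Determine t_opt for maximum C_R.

Setting dC_R/dt = 0 gives t_opt = ln(k₂/k₁)/(k₂−k₁).
= ln(3.72/0.542)/(3.72−0.542) = ln(6.863)/3.178 = 1.926/3.178 = 0.606 min.

0.606 min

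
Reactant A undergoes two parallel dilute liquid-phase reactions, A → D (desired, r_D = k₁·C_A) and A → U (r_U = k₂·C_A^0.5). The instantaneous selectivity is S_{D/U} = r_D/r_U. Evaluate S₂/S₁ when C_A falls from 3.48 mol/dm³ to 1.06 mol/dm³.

S_{D/U} = (k₁/k₂)·C_A^0.5, so S₂/S₁ = (C_{A,2}/C_{A,1})^0.5.
= (1.06/3.48)^0.5 = (0.3046)^0.5 = 0.552.

0.552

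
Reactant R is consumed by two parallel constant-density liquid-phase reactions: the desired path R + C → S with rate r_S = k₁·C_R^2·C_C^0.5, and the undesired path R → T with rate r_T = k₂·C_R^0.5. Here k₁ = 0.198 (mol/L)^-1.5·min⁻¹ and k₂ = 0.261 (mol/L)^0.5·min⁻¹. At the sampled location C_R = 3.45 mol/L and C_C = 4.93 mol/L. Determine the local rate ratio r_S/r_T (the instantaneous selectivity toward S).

S_{S/T} = r_S/r_T = (k₁·C_R^2·C_C^0.5)/(k₂·C_R^0.5) = (k₁/k₂)·C_R^1.5·C_C^0.5.
= (0.198×3.450^2×4.930^0.5) / (0.261×3.450^0.5) = 5.233/0.4848 = 10.8.

10.8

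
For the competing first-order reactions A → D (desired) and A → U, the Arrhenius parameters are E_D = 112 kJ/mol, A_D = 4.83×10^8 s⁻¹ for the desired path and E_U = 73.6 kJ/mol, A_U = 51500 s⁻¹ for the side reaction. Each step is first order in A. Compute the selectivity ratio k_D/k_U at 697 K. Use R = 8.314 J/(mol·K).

12.4

k_D/k_U = (A_D/A_U)·exp[−(E_D−E_U)/(RT)] = (A_D/A_U)·exp[(E_U−E_D)/(RT)].
(E_U−E_D)/(RT) = (73.6−112)×10³/(8.314×697) = -38400/5795 = -6.627.
k_D/k_U = (4.83×10^8/51500)·exp(-6.627) = 9379 × 0.001325 = 12.4.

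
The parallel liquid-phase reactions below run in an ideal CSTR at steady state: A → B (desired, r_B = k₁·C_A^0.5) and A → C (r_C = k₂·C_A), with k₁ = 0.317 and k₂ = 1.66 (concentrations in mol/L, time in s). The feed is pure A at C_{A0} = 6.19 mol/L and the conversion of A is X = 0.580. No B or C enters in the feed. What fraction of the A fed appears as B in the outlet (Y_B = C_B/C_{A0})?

Exit C_A = C_{A0}(1−X) = 6.19×0.420 = 2.600 mol/L.
A CSTR operates uniformly at the exit composition, giving r_B = 0.5111 and r_C = 4.316 (each k·C_A^n at C_A = 2.600).
Fraction of consumed A going to B: r_B/(r_B+r_C) = 0.1059.
C_B = 0.1059·C_{A0}·X = 0.1059×6.19×0.580 = 0.380 mol/L; Y_B = C_B/C_{A0} = 0.0614.

0.0614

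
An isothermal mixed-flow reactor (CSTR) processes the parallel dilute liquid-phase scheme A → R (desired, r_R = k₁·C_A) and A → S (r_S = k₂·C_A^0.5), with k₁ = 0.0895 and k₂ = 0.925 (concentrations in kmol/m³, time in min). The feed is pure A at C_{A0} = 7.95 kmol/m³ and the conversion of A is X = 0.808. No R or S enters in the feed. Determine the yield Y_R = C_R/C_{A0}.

Exit C_A = C_{A0}(1−X) = 7.95×0.192 = 1.526 kmol/m³.
In a CSTR the entire volume is at exit conditions, so r_R = 0.0895×1.526 = 0.1366 and r_S = 0.925×1.526^0.5 = 1.143.
Fraction of consumed A going to R: r_R/(r_R+r_S) = 0.1068.
C_R = 0.1068·C_{A0}·X = 0.1068×7.95×0.808 = 0.686 kmol/m³; Y_R = C_R/C_{A0} = 0.0863.

0.0863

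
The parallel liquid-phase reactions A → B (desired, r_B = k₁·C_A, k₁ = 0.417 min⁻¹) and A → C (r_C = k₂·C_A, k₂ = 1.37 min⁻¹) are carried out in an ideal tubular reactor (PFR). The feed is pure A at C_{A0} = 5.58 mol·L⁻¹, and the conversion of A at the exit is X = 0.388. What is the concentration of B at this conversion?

0.505 mol·L⁻¹

C_A = C_{A0}(1−X) = 3.415 mol·L⁻¹.
Both paths are first order in A, so the instantaneous fraction to B is constant: dC_B/d(−C_A) = k₁/(k₁+k₂) = 0.2334.
C_B = 0.2334·(C_{A0}−C_A) = 0.2334×2.165 = 0.505 mol·L⁻¹.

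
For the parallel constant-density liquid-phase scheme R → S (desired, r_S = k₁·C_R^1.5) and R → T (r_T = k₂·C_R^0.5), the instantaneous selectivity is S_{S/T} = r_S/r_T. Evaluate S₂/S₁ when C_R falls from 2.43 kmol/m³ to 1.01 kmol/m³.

S_{S/T} = (k₁/k₂)·C_R, so S₂/S₁ = (C_{R,2}/C_{R,1}).
= 1.01/2.43 = 0.416.

0.416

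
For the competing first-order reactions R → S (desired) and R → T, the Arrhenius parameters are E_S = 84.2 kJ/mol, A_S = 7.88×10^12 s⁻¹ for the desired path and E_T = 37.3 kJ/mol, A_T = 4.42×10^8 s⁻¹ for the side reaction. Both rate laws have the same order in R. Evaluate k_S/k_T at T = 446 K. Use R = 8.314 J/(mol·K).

0.0573

Since both paths have the same order in R, the concentration cancels and S_{S/T} = k_S/k_T = (A_S/A_T)·exp[(E_T−E_S)/(RT)].
(E_T−E_S)/(RT) = (37.3−84.2)×10³/(8.314×446) = -46900/3708 = -12.65.
k_S/k_T = (7.88×10^12/4.42×10^8)·exp(-12.65) = 17828 × 3.213×10^-6 = 0.0573.
Since E_S > E_T, raising the temperature improves selectivity toward S.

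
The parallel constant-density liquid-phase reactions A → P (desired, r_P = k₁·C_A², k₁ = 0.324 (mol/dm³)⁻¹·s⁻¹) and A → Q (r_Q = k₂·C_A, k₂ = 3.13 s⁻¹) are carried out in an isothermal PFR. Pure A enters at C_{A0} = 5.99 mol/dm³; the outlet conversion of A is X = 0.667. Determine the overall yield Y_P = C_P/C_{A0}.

C_A = C_{A0}(1−X) = 1.995 mol/dm³.
Along a PFR/batch, dC_Q/dC_A = −r_Q/(r_P+r_Q) = −k₂/(k₂+k₁·C_A).
Integrating from C_{A0} to C_A: C_Q = (3.13/0.324)·ln[(3.13+0.324·5.99)/(3.13+0.324·1.99)] = 9.660·ln(5.071/3.776) = 2.847 mol/dm³.
Then C_P = (C_{A0}−C_A) − C_Q = 3.995 − 2.847 = 1.148 mol/dm³.
Y_P = C_P/C_{A0} = 1.148/5.99 = 0.192.

0.192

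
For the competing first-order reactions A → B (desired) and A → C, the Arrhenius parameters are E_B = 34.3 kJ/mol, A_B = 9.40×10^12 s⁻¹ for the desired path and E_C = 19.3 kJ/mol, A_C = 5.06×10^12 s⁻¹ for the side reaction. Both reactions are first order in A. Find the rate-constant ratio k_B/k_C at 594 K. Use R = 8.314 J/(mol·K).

Since both paths have the same order in A, the concentration cancels and S_{B/C} = k_B/k_C = (A_B/A_C)·exp[(E_C−E_B)/(RT)].
(E_C−E_B)/(RT) = (19.3−34.3)×10³/(8.314×594) = -15000/4939 = -3.037.
k_B/k_C = (9.40×10^12/5.06×10^12)·exp(-3.037) = 1.858 × 0.04796 = 0.0891.

0.0891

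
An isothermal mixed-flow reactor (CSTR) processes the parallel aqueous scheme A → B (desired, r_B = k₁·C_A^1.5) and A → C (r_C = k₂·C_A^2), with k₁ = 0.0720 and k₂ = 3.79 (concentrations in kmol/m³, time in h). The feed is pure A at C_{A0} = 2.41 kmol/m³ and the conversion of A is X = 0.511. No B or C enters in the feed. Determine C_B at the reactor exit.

Exit C_A = C_{A0}(1−X) = 2.41×0.489 = 1.178 kmol/m³.
In a CSTR the entire volume is at exit conditions, so r_B = 0.0720×1.178^1.5 = 0.09211 and r_C = 3.79×1.178^2 = 5.264.
Fraction of consumed A going to B: r_B/(r_B+r_C) = 0.01720.
C_B = 0.01720·C_{A0}·X = 0.01720×2.41×0.511 = 0.0212 kmol/m³.

0.0212 kmol/m³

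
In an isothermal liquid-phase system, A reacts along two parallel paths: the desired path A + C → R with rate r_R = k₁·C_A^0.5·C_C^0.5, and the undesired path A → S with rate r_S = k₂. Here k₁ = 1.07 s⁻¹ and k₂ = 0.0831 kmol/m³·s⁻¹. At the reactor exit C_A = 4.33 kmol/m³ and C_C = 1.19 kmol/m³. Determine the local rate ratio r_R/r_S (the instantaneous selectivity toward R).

S_{R/S} = r_R/r_S = (k₁·C_A^0.5·C_C^0.5)/(k₂) = (k₁/k₂)·C_A^0.5·C_C^0.5.
= (1.07×4.330^0.5×1.190^0.5) / (0.0831) = 2.429/0.08310 = 29.2.

29.2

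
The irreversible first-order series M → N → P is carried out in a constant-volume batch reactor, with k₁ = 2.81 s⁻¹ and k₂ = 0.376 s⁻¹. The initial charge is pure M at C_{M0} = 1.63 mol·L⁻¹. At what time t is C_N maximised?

Setting dC_N/dt = 0 gives t_opt = ln(k₂/k₁)/(k₂−k₁).
= ln(0.376/2.81)/(0.376−2.81) = ln(0.1338)/-2.434 = -2.011/-2.434 = 0.826 s.

0.826 s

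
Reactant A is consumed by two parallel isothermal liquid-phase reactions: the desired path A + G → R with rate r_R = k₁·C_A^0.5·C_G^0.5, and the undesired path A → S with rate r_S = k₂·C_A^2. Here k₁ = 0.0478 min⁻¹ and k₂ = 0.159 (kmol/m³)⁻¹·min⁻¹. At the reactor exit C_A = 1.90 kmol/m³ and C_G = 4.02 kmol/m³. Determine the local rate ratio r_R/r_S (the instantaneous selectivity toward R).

0.230

S_{R/S} = r_R/r_S = (k₁·C_A^0.5·C_G^0.5)/(k₂·C_A^2) = (k₁/k₂)·C_A^-1.5·C_G^0.5.
= (0.0478×1.900^0.5×4.020^0.5) / (0.159×1.900^2) = 0.1321/0.5740 = 0.230.
The undesired path is higher order in A, so low C_A (CSTR or dilute feed) favours R.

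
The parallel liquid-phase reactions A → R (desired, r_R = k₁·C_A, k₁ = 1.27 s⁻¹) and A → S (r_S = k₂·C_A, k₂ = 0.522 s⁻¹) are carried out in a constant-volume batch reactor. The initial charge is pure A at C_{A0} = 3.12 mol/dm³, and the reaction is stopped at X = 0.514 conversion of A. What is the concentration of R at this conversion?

1.14 mol/dm³

C_A = C_{A0}(1−X) = 1.516 mol/dm³.
Both paths are first order in A, so the instantaneous fraction to R is constant: dC_R/d(−C_A) = k₁/(k₁+k₂) = 0.7087.
C_R = 0.7087·(C_{A0}−C_A) = 0.7087×1.604 = 1.14 mol/dm³.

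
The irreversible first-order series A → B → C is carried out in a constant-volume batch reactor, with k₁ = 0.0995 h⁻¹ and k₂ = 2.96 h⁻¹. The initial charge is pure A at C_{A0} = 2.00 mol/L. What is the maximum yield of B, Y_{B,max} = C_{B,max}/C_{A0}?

0.0299

For a first-order series the maximum intermediate yield is C_{B,max}/C_{A0} = (k₁/k₂)^[k₂/(k₂−k₁)].
= (0.0995/2.96)^(2.96/(2.96−0.0995)) = (0.03361)^(1.035) = 0.02987.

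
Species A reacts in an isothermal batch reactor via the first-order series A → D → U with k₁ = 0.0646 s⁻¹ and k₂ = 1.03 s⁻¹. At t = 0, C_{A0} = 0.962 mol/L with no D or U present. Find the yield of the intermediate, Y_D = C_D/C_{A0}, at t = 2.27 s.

0.0513

For first-order series with pure A initially, C_D(t) = k₁C_{A0}/(k₂−k₁)·(e^(−k₁t) − e^(−k₂t)).
e^(−k₁t) = e^(−0.0646×2.27) = e^(−0.1466) = 0.8636; e^(−k₂t) = e^(−2.338) = 0.09651.
C_D = 0.0646×0.962/(1.03−0.0646) × (0.8636−0.09651) = 0.06437×0.7671 = 0.04938 mol/L.
Y_D = C_D/C_{A0} = 0.04938/0.962 = 0.0513.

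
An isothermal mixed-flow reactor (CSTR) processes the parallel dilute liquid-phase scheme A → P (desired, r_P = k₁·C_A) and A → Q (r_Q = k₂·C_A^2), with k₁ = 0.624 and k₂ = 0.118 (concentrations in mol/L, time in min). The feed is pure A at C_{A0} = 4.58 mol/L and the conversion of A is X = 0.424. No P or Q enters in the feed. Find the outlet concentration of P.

1.30 mol/L

Exit C_A = C_{A0}(1−X) = 4.58×0.576 = 2.638 mol/L.
A CSTR operates uniformly at the exit composition, giving r_P = 1.646 and r_Q = 0.8212 (each k·C_A^n at C_A = 2.638).
Fraction of consumed A going to P: r_P/(r_P+r_Q) = 0.6672.
C_P = 0.6672·C_{A0}·X = 0.6672×4.58×0.424 = 1.30 mol/L.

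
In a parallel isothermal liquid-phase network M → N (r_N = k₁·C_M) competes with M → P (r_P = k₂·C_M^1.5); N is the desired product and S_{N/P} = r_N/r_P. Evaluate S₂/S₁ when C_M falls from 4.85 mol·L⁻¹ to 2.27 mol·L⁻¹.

S_{N/P} = (k₁/k₂)·C_M^-0.5, so S₂/S₁ = (C_{M,2}/C_{M,1})^-0.5.
= (2.27/4.85)^(-0.5) = (0.4680)^(-0.5) = 1.46.
Selectivity toward N rises as C_M falls — low-concentration operation is favoured.

1.46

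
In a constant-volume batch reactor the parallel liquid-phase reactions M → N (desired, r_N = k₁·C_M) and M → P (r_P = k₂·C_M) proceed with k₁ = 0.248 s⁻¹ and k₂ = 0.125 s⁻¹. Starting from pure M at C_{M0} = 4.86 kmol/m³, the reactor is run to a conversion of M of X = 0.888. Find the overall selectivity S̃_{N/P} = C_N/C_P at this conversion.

C_M = C_{M0}(1−X) = 0.5443 kmol/m³.
Both paths are first order in M, so the instantaneous fraction to N is constant: dC_N/d(−C_M) = k₁/(k₁+k₂) = 0.6649.
C_N = 0.6649·(C_{M0}−C_M) = 0.6649×4.316 = 2.87 kmol/m³.
C_P = (C_{M0}−C_M)−C_N = 1.446 kmol/m³; S̃_{N/P} = 2.869/1.446 = 1.98.

1.98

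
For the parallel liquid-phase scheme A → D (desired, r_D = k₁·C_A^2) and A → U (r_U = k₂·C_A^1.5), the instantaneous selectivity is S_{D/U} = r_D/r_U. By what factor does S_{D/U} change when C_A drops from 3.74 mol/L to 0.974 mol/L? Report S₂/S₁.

S_{D/U} = (k₁/k₂)·C_A^0.5, so S₂/S₁ = (C_{A,2}/C_{A,1})^0.5.
= (0.974/3.74)^0.5 = (0.2604)^0.5 = 0.510.
Selectivity toward D falls as C_A falls — high-concentration operation is favoured.

0.510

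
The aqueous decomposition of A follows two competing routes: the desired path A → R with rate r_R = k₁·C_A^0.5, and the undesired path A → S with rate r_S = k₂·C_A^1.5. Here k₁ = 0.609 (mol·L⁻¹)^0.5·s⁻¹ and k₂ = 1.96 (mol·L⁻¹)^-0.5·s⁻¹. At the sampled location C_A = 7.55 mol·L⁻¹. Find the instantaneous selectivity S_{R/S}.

0.0412

S_{R/S} = r_R/r_S = (k₁·C_A^0.5)/(k₂·C_A^1.5) = (k₁/k₂)·C_A⁻¹.
= (0.609×7.550^0.5) / (1.96×7.550^1.5) = 1.673/40.66 = 0.0412.
The undesired path is higher order in A, so low C_A (CSTR or dilute feed) favours R.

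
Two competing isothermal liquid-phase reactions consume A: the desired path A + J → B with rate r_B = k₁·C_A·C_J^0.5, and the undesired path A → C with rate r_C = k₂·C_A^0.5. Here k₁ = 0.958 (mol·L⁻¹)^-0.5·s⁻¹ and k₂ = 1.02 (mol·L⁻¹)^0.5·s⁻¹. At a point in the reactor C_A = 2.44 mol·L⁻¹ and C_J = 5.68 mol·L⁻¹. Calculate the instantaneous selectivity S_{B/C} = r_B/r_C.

3.50

S_{B/C} = r_B/r_C = (k₁·C_A·C_J^0.5)/(k₂·C_A^0.5) = (k₁/k₂)·C_A^0.5·C_J^0.5.
= (0.958×2.440×5.680^0.5) / (1.02×2.440^0.5) = 5.571/1.593 = 3.50.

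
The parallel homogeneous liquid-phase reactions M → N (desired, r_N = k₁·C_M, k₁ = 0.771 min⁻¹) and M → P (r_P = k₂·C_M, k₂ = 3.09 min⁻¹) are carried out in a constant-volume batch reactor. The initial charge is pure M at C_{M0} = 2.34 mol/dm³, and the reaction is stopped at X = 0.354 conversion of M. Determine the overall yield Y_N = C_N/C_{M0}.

0.0707

C_M = C_{M0}(1−X) = 1.512 mol/dm³.
Both paths are first order in M, so the instantaneous fraction to N is constant: dC_N/d(−C_M) = k₁/(k₁+k₂) = 0.1997.
C_N = 0.1997·(C_{M0}−C_M) = 0.1997×0.8284 = 0.165 mol/dm³.
Y_N = C_N/C_{M0} = 0.1654/2.34 = 0.0707.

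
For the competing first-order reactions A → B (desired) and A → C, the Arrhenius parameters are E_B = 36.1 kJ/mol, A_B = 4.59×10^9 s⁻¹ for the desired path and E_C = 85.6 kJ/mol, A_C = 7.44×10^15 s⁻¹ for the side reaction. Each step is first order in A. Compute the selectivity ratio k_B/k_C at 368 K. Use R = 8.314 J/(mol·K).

Since both paths have the same order in A, the concentration cancels and S_{B/C} = k_B/k_C = (A_B/A_C)·exp[(E_C−E_B)/(RT)].
(E_C−E_B)/(RT) = (85.6−36.1)×10³/(8.314×368) = 49500/3060 = 16.18.
k_B/k_C = (4.59×10^9/7.44×10^15)·exp(16.18) = 6.169×10^-7 × 1.063×10^7 = 6.56.

6.56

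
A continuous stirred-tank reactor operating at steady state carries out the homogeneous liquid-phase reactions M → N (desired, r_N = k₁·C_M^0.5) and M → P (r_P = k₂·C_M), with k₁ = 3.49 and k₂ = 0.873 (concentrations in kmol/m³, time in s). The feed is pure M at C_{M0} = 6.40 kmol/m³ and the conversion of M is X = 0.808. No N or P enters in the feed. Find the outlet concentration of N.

4.05 kmol/m³

Exit C_M = C_{M0}(1−X) = 6.40×0.192 = 1.229 kmol/m³.
A CSTR operates uniformly at the exit composition, giving r_N = 3.869 and r_P = 1.073 (each k·C_M^n at C_M = 1.229).
Fraction of consumed M going to N: r_N/(r_N+r_P) = 0.7829.
C_N = 0.7829·C_{M0}·X = 0.7829×6.40×0.808 = 4.05 kmol/m³.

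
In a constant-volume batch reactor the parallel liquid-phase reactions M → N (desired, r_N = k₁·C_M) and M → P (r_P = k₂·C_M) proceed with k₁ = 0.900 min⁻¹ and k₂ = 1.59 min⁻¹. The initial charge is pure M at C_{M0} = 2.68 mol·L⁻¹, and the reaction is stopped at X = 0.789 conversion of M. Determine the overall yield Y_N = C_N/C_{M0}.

0.285

C_M = C_{M0}(1−X) = 0.5655 mol·L⁻¹.
Both paths are first order in M, so the instantaneous fraction to N is constant: dC_N/d(−C_M) = k₁/(k₁+k₂) = 0.3614.
C_N = 0.3614·(C_{M0}−C_M) = 0.3614×2.115 = 0.764 mol·L⁻¹.
Y_N = C_N/C_{M0} = 0.7643/2.68 = 0.285.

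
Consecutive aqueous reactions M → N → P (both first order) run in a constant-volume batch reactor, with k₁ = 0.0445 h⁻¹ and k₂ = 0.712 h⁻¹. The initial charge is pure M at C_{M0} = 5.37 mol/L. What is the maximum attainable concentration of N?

Evaluating C_N at t_opt = ln(k₂/k₁)/(k₂−k₁) gives C_{N,max}/C_{M0} = (k₁/k₂)^[k₂/(k₂−k₁)].
= (0.0445/0.712)^(0.712/(0.712−0.0445)) = (0.06250)^(1.067) = 0.05195.
C_{N,max} = 0.05195×5.37 = 0.279 mol/L.

0.279 mol/L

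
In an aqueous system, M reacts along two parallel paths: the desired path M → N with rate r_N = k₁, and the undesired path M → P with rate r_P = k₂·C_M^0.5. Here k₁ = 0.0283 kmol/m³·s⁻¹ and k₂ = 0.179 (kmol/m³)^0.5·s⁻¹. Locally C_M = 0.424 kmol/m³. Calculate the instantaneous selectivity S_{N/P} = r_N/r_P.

0.243

S_{N/P} = r_N/r_P = (k₁)/(k₂·C_M^0.5) = (k₁/k₂)·C_M^-0.5.
= (0.0283) / (0.179×0.4240^0.5) = 0.02830/0.1166 = 0.243.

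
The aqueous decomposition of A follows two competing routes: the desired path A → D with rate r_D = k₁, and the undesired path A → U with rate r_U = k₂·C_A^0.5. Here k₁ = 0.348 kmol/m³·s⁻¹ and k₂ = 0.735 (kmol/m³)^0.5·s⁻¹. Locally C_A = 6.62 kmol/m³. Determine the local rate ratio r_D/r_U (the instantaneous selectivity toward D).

S_{D/U} = r_D/r_U = (k₁)/(k₂·C_A^0.5) = (k₁/k₂)·C_A^-0.5.
= (0.348) / (0.735×6.620^0.5) = 0.3480/1.891 = 0.184.

0.184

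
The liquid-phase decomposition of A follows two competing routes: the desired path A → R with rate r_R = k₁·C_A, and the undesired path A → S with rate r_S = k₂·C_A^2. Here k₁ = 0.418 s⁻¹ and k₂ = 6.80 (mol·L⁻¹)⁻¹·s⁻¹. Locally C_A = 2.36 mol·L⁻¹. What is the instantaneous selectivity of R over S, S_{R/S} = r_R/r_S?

0.0260

S_{R/S} = r_R/r_S = (k₁·C_A)/(k₂·C_A^2) = (k₁/k₂)·C_A⁻¹.
= (0.418×2.360) / (6.80×2.360^2) = 0.9865/37.87 = 0.0260.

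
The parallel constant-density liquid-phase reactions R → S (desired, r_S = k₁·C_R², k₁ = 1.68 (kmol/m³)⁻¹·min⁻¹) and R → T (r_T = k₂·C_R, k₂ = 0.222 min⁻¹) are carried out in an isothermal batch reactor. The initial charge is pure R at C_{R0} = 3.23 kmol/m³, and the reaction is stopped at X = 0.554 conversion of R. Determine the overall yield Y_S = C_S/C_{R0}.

C_R = C_{R0}(1−X) = 1.441 kmol/m³.
Along a PFR/batch, dC_T/dC_R = −r_T/(r_S+r_T) = −k₂/(k₂+k₁·C_R).
Integrating from C_{R0} to C_R: C_T = (0.222/1.68)·ln[(0.222+1.68·3.23)/(0.222+1.68·1.44)] = 0.1321·ln(5.648/2.642) = 0.1004 kmol/m³.
Then C_S = (C_{R0}−C_R) − C_T = 1.789 − 0.1004 = 1.689 kmol/m³.
Y_S = C_S/C_{R0} = 1.689/3.23 = 0.523.

0.523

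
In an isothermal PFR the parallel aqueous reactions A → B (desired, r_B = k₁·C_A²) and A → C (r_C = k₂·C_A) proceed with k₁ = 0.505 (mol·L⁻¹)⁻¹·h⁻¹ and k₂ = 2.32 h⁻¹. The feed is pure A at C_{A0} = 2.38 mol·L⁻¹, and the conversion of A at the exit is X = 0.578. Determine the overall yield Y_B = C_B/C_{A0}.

0.154

C_A = C_{A0}(1−X) = 1.004 mol·L⁻¹.
Along a PFR/batch, dC_C/dC_A = −r_C/(r_B+r_C) = −k₂/(k₂+k₁·C_A).
Integrating from C_{A0} to C_A: C_C = (2.32/0.505)·ln[(2.32+0.505·2.38)/(2.32+0.505·1.00)] = 4.594·ln(3.522/2.827) = 1.009 mol·L⁻¹.
Then C_B = (C_{A0}−C_A) − C_C = 1.376 − 1.009 = 0.3663 mol·L⁻¹.
Y_B = C_B/C_{A0} = 0.3663/2.38 = 0.154.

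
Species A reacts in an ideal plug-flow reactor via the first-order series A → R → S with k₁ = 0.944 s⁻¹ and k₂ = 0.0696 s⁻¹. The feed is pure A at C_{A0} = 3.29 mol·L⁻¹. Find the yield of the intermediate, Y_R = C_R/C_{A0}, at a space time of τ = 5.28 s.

0.740

For first-order series with pure A initially, C_R(τ) = k₁C_{A0}/(k₂−k₁)·(e^(−k₁τ) − e^(−k₂τ)).
e^(−k₁τ) = e^(−0.944×5.28) = e^(−4.984) = 0.006844; e^(−k₂τ) = e^(−0.3675) = 0.6925.
C_R = 0.944×3.29/(0.0696−0.944) × (0.006844−0.6925) = (-3.552)×(-0.6856) = 2.435 mol·L⁻¹.
Y_R = C_R/C_{A0} = 2.435/3.29 = 0.740.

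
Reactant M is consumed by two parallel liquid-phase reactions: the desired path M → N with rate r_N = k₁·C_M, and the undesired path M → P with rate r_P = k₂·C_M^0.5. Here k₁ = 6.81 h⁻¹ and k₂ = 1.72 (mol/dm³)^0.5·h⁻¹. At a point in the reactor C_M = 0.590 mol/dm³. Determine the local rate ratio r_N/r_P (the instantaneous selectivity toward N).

S_{N/P} = r_N/r_P = (k₁·C_M)/(k₂·C_M^0.5) = (k₁/k₂)·C_M^0.5.
= (6.81×0.5900) / (1.72×0.5900^0.5) = 4.018/1.321 = 3.04.

3.04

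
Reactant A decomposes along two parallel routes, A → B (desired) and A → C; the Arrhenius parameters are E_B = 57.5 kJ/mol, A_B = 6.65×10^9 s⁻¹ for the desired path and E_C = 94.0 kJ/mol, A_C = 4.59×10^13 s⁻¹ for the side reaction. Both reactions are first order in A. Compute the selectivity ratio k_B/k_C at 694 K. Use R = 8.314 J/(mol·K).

k_B/k_C = (A_B/A_C)·exp[−(E_B−E_C)/(RT)] = (A_B/A_C)·exp[(E_C−E_B)/(RT)].
(E_C−E_B)/(RT) = (94.0−57.5)×10³/(8.314×694) = 36500/5770 = 6.326.
k_B/k_C = (6.65×10^9/4.59×10^13)·exp(6.326) = 1.449×10^-4 × 558.9 = 0.0810.
Since E_B < E_C, lowering the temperature improves selectivity toward B.

0.0810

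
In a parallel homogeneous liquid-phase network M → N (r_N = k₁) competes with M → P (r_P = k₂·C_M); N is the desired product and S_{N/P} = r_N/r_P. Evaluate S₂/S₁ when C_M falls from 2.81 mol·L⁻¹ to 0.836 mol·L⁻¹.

S_{N/P} = (k₁/k₂)·C_M⁻¹, so S₂/S₁ = (C_{M,2}/C_{M,1})⁻¹.
= 2.81/0.836 = 3.36.
Selectivity toward N rises as C_M falls — low-concentration operation is favoured.

3.36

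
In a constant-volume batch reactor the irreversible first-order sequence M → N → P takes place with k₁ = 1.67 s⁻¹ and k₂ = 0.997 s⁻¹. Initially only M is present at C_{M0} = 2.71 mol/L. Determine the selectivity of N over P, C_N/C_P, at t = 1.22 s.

0.899

Solving the coupled first-order balances gives C_N(t) = [k₁/(k₂−k₁)]·C_{M0}·(e^(−k₁t) − e^(−k₂t)).
e^(−k₁t) = e^(−1.67×1.22) = e^(−2.037) = 0.1304; e^(−k₂t) = e^(−1.216) = 0.2963.
C_N = 1.67×2.71/(0.997−1.67) × (0.1304−0.2963) = (-6.725)×(-0.1659) = 1.116 mol/L.
C_M = C_{M0}e^(−k₁t) = 0.3533 mol/L, so C_P = C_{M0}−C_M−C_N = 1.241 mol/L; C_N/C_P = 0.899.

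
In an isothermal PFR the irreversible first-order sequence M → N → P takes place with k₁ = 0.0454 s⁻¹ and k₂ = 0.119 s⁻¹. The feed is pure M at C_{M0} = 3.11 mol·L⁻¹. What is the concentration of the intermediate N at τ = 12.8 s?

0.655 mol·L⁻¹

Solving the coupled first-order balances gives C_N(τ) = [k₁/(k₂−k₁)]·C_{M0}·(e^(−k₁τ) − e^(−k₂τ)).
e^(−k₁τ) = e^(−0.0454×12.8) = e^(−0.5811) = 0.5593; e^(−k₂τ) = e^(−1.523) = 0.2180.
C_N = 0.0454×3.11/(0.119−0.0454) × (0.5593−0.2180) = 1.918×0.3413 = 0.6547 mol·L⁻¹.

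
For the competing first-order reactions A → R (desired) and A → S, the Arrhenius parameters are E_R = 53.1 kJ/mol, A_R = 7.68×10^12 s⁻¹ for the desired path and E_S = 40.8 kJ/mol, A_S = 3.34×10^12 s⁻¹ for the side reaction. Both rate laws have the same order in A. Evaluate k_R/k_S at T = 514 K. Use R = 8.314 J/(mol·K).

0.129

Since both paths have the same order in A, the concentration cancels and S_{R/S} = k_R/k_S = (A_R/A_S)·exp[(E_S−E_R)/(RT)].
(E_S−E_R)/(RT) = (40.8−53.1)×10³/(8.314×514) = -12300/4273 = -2.878.
k_R/k_S = (7.68×10^12/3.34×10^12)·exp(-2.878) = 2.299 × 0.05623 = 0.129.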